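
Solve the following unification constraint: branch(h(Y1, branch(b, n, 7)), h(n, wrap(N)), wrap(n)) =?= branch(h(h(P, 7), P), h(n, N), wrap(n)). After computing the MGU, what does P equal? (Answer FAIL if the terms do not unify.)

FAIL

Decompose branch/3: h(Y1, branch(b, n, 7)) =?= h(h(P, 7), P),  h(n, wrap(N)) =?= h(n, N),  wrap(n) =?= wrap(n).
Decompose h/2: Y1 =?= h(P, 7),  branch(b, n, 7) =?= P.
Bind Y1 := h(P, 7); no other remaining equation mentions Y1.
Bind P := branch(b, n, 7); no other remaining equation mentions P. Substituting into the earlier binding gives Y1 := h(branch(b, n, 7), 7).
Decompose h/2: n =?= n,  wrap(N) =?= N.
Delete trivial equation n =?= n.
Occurs check fails: N occurs in wrap(N); the equation N =?= wrap(N) has no finite solution.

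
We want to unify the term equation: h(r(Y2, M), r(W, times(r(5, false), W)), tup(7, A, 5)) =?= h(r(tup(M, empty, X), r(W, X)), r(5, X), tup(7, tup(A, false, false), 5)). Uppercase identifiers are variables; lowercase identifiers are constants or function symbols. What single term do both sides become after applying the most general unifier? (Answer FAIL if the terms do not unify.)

Decompose h/3: r(Y2, M) =?= r(tup(M, empty, X), r(W, X)),  r(W, times(r(5, false), W)) =?= r(5, X),  tup(7, A, 5) =?= tup(7, tup(A, false, false), 5).
Decompose r/2: Y2 =?= tup(M, empty, X),  M =?= r(W, X).
Bind Y2 := tup(M, empty, X); no other remaining equation mentions Y2.
Bind M := r(W, X); no other remaining equation mentions M. Substituting into the earlier binding gives Y2 := tup(r(W, X), empty, X).
Decompose r/2: W =?= 5,  times(r(5, false), W) =?= X.
Bind W := 5; substituting into the one remaining equation that mentions W gives: times(r(5, false), 5) =?= X. Substituting into the earlier bindings gives Y2 := tup(r(5, X), empty, X), M := r(5, X).
Bind X := times(r(5, false), 5); no other remaining equation mentions X. Substituting into the earlier bindings gives Y2 := tup(r(5, times(r(5, false), 5)), empty, times(r(5, false), 5)), M := r(5, times(r(5, false), 5)).
Decompose tup/3: 7 =?= 7,  A =?= tup(A, false, false),  5 =?= 5.
Delete trivial equation 7 =?= 7.
Occurs check fails: A occurs in tup(A, false, false); the equation A =?= tup(A, false, false) has no finite solution.

FAIL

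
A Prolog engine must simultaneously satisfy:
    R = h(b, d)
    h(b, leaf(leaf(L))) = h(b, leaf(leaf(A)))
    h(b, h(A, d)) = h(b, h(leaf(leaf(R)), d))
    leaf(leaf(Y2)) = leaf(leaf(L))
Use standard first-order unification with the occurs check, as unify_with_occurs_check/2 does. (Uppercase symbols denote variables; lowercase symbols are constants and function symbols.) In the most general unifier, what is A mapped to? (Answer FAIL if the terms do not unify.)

leaf(leaf(h(b, d)))

Bind R := h(b, d); substituting into the one remaining equation that mentions R gives: h(b, h(A, d)) = h(b, h(leaf(leaf(h(b, d))), d)).
Decompose h/2: b = b,  leaf(leaf(L)) = leaf(leaf(A)).
Delete trivial equation b = b.
Decompose leaf/1: leaf(L) = leaf(A).
Decompose leaf/1: L = A.
Bind L := A; substituting into the one remaining equation that mentions L gives: leaf(leaf(Y2)) = leaf(leaf(A)).
Decompose h/2: b = b,  h(A, d) = h(leaf(leaf(h(b, d))), d).
Delete trivial equation b = b.
Decompose h/2: A = leaf(leaf(h(b, d))),  d = d.
Bind A := leaf(leaf(h(b, d))); substituting into the one remaining equation that mentions A gives: leaf(leaf(Y2)) = leaf(leaf(leaf(leaf(h(b, d))))). Substituting into the earlier binding gives L := leaf(leaf(h(b, d))).
Delete trivial equation d = d.
Decompose leaf/1: leaf(Y2) = leaf(leaf(leaf(h(b, d)))).
Decompose leaf/1: Y2 = leaf(leaf(h(b, d))).
Bind Y2 := leaf(leaf(h(b, d))).
MGU = { R -> h(b, d), L -> leaf(leaf(h(b, d))), A -> leaf(leaf(h(b, d))), Y2 -> leaf(leaf(h(b, d))) }, so A -> leaf(leaf(h(b, d))).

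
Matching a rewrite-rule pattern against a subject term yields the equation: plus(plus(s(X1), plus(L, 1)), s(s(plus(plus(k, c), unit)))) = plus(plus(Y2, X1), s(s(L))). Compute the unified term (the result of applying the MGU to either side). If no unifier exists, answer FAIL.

plus(plus(s(plus(plus(plus(k, c), unit), 1)), plus(plus(plus(k, c), unit), 1)), s(s(plus(plus(k, c), unit))))

Decompose plus/2: plus(s(X1), plus(L, 1)) = plus(Y2, X1),  s(s(plus(plus(k, c), unit))) = s(s(L)).
Decompose plus/2: s(X1) = Y2,  plus(L, 1) = X1.
Bind Y2 := s(X1); no other remaining equation mentions Y2.
Bind X1 := plus(L, 1); no other remaining equation mentions X1. Substituting into the earlier binding gives Y2 := s(plus(L, 1)).
Decompose s/1: s(plus(plus(k, c), unit)) = s(L).
Decompose s/1: plus(plus(k, c), unit) = L.
Bind L := plus(plus(k, c), unit). Substituting into the earlier bindings gives Y2 := s(plus(plus(plus(k, c), unit), 1)), X1 := plus(plus(plus(k, c), unit), 1).
Applying the MGU to either side gives plus(plus(s(plus(plus(plus(k, c), unit), 1)), plus(plus(plus(k, c), unit), 1)), s(s(plus(plus(k, c), unit)))).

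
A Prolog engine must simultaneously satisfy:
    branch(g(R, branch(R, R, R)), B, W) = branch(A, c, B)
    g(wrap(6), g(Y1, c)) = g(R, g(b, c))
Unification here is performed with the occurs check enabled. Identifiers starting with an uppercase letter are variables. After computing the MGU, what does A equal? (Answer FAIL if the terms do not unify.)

Decompose branch/3: g(R, branch(R, R, R)) = A,  B = c,  W = B.
Bind A := g(R, branch(R, R, R)); no other remaining equation mentions A.
Bind B := c; substituting into the one remaining equation that mentions B gives: W = c.
Bind W := c; no other remaining equation mentions W.
Decompose g/2: wrap(6) = R,  g(Y1, c) = g(b, c).
Bind R := wrap(6); no other remaining equation mentions R. Substituting into the earlier binding gives A := g(wrap(6), branch(wrap(6), wrap(6), wrap(6))).
Decompose g/2: Y1 = b,  c = c.
Bind Y1 := b; no other remaining equation mentions Y1.
Delete trivial equation c = c.
MGU = { A ↦ g(wrap(6), branch(wrap(6), wrap(6), wrap(6))), B ↦ c, W ↦ c, R ↦ wrap(6), Y1 ↦ b }, so A ↦ g(wrap(6), branch(wrap(6), wrap(6), wrap(6))).

g(wrap(6), branch(wrap(6), wrap(6), wrap(6)))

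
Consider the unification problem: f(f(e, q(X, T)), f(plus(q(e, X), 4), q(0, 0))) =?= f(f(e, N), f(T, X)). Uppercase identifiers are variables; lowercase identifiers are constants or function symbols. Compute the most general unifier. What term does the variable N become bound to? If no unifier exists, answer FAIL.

q(q(0, 0), plus(q(e, q(0, 0)), 4))

Decompose f/2: f(e, q(X, T)) =?= f(e, N),  f(plus(q(e, X), 4), q(0, 0)) =?= f(T, X).
Decompose f/2: e =?= e,  q(X, T) =?= N.
Delete trivial equation e =?= e.
Bind N := q(X, T); no other remaining equation mentions N.
Decompose f/2: plus(q(e, X), 4) =?= T,  q(0, 0) =?= X.
Bind T := plus(q(e, X), 4); no other remaining equation mentions T. Substituting into the earlier binding gives N := q(X, plus(q(e, X), 4)).
Bind X := q(0, 0). Substituting into the earlier bindings gives N := q(q(0, 0), plus(q(e, q(0, 0)), 4)), T := plus(q(e, q(0, 0)), 4).
MGU = { N := q(q(0, 0), plus(q(e, q(0, 0)), 4)), T := plus(q(e, q(0, 0)), 4), X := q(0, 0) }, so N := q(q(0, 0), plus(q(e, q(0, 0)), 4)).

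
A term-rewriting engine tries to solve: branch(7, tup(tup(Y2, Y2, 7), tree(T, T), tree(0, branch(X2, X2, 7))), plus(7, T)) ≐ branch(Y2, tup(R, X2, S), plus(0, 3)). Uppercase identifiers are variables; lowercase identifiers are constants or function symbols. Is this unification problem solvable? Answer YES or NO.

NO

Decompose branch/3: 7 ≐ Y2,  tup(tup(Y2, Y2, 7), tree(T, T), tree(0, branch(X2, X2, 7))) ≐ tup(R, X2, S),  plus(7, T) ≐ plus(0, 3).
Bind Y2 := 7; substituting into the one remaining equation that mentions Y2 gives: tup(tup(7, 7, 7), tree(T, T), tree(0, branch(X2, X2, 7))) ≐ tup(R, X2, S).
Decompose tup/3: tup(7, 7, 7) ≐ R,  tree(T, T) ≐ X2,  tree(0, branch(X2, X2, 7)) ≐ S.
Bind R := tup(7, 7, 7); no other remaining equation mentions R.
Bind X2 := tree(T, T); substituting into the one remaining equation that mentions X2 gives: tree(0, branch(tree(T, T), tree(T, T), 7)) ≐ S.
Bind S := tree(0, branch(tree(T, T), tree(T, T), 7)); no other remaining equation mentions S.
Decompose plus/2: 7 ≐ 0,  T ≐ 3.
Clash: constants 7 and 0 differ; no unifier exists.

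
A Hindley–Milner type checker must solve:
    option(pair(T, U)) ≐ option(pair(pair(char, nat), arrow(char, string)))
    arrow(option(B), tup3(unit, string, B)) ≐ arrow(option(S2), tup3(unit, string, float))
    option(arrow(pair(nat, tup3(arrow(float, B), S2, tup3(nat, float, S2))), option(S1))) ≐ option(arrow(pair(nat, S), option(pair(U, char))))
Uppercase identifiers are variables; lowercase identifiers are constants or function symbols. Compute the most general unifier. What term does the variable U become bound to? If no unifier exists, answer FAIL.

arrow(char, string)

Decompose option/1: pair(T, U) ≐ pair(pair(char, nat), arrow(char, string)).
Decompose pair/2: T ≐ pair(char, nat),  U ≐ arrow(char, string).
Bind T := pair(char, nat); no other remaining equation mentions T.
Bind U := arrow(char, string); substituting into the one remaining equation that mentions U gives: option(arrow(pair(nat, tup3(arrow(float, B), S2, tup3(nat, float, S2))), option(S1))) ≐ option(arrow(pair(nat, S), option(pair(arrow(char, string), char)))).
Decompose arrow/2: option(B) ≐ option(S2),  tup3(unit, string, B) ≐ tup3(unit, string, float).
Decompose option/1: B ≐ S2.
Bind B := S2; substituting into the remaining equations gives: tup3(unit, string, S2) ≐ tup3(unit, string, float),  option(arrow(pair(nat, tup3(arrow(float, S2), S2, tup3(nat, float, S2))), option(S1))) ≐ option(arrow(pair(nat, S), option(pair(arrow(char, string), char)))).
Decompose tup3/3: unit ≐ unit,  string ≐ string,  S2 ≐ float.
Delete trivial equation unit ≐ unit.
Delete trivial equation string ≐ string.
Bind S2 := float; substituting into the remaining equation gives: option(arrow(pair(nat, tup3(arrow(float, float), float, tup3(nat, float, float))), option(S1))) ≐ option(arrow(pair(nat, S), option(pair(arrow(char, string), char)))). Substituting into the earlier binding gives B := float.
Decompose option/1: arrow(pair(nat, tup3(arrow(float, float), float, tup3(nat, float, float))), option(S1)) ≐ arrow(pair(nat, S), option(pair(arrow(char, string), char))).
Decompose arrow/2: pair(nat, tup3(arrow(float, float), float, tup3(nat, float, float))) ≐ pair(nat, S),  option(S1) ≐ option(pair(arrow(char, string), char)).
Decompose pair/2: nat ≐ nat,  tup3(arrow(float, float), float, tup3(nat, float, float)) ≐ S.
Delete trivial equation nat ≐ nat.
Bind S := tup3(arrow(float, float), float, tup3(nat, float, float)); no other remaining equation mentions S.
Decompose option/1: S1 ≐ pair(arrow(char, string), char).
Bind S1 := pair(arrow(char, string), char).
MGU = { T -> pair(char, nat), U -> arrow(char, string), B -> float, S2 -> float, S -> tup3(arrow(float, float), float, tup3(nat, float, float)), S1 -> pair(arrow(char, string), char) }, so U -> arrow(char, string).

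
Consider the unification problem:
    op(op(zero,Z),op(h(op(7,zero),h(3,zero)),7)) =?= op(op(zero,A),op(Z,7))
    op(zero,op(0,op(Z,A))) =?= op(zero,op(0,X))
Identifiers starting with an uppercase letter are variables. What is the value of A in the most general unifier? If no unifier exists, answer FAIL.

h(op(7,zero),h(3,zero))

Decompose op/2: op(zero,Z) =?= op(zero,A),  op(h(op(7,zero),h(3,zero)),7) =?= op(Z,7).
Decompose op/2: zero =?= zero,  Z =?= A.
Delete trivial equation zero =?= zero.
Bind Z := A; substituting into the remaining equations gives: op(h(op(7,zero),h(3,zero)),7) =?= op(A,7),  op(zero,op(0,op(A,A))) =?= op(zero,op(0,X)).
Decompose op/2: h(op(7,zero),h(3,zero)) =?= A,  7 =?= 7.
Bind A := h(op(7,zero),h(3,zero)); substituting into the one remaining equation that mentions A gives: op(zero,op(0,op(h(op(7,zero),h(3,zero)),h(op(7,zero),h(3,zero))))) =?= op(zero,op(0,X)). Substituting into the earlier binding gives Z := h(op(7,zero),h(3,zero)).
Delete trivial equation 7 =?= 7.
Decompose op/2: zero =?= zero,  op(0,op(h(op(7,zero),h(3,zero)),h(op(7,zero),h(3,zero)))) =?= op(0,X).
Delete trivial equation zero =?= zero.
Decompose op/2: 0 =?= 0,  op(h(op(7,zero),h(3,zero)),h(op(7,zero),h(3,zero))) =?= X.
Delete trivial equation 0 =?= 0.
Bind X := op(h(op(7,zero),h(3,zero)),h(op(7,zero),h(3,zero))).
MGU = { Z -> h(op(7,zero),h(3,zero)), A -> h(op(7,zero),h(3,zero)), X -> op(h(op(7,zero),h(3,zero)),h(op(7,zero),h(3,zero))) }, so A -> h(op(7,zero),h(3,zero)).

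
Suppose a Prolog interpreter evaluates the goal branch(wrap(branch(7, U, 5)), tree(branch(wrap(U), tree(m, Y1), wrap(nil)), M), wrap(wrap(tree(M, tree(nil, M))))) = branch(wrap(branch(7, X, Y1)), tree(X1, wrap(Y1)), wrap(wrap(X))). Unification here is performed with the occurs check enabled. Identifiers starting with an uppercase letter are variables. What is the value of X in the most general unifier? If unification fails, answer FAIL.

tree(wrap(5), tree(nil, wrap(5)))

Decompose branch/3: wrap(branch(7, U, 5)) = wrap(branch(7, X, Y1)),  tree(branch(wrap(U), tree(m, Y1), wrap(nil)), M) = tree(X1, wrap(Y1)),  wrap(wrap(tree(M, tree(nil, M)))) = wrap(wrap(X)).
Decompose wrap/1: branch(7, U, 5) = branch(7, X, Y1).
Decompose branch/3: 7 = 7,  U = X,  5 = Y1.
Delete trivial equation 7 = 7.
Bind U := X; substituting into the one remaining equation that mentions U gives: tree(branch(wrap(X), tree(m, Y1), wrap(nil)), M) = tree(X1, wrap(Y1)).
Bind Y1 := 5; substituting into the one remaining equation that mentions Y1 gives: tree(branch(wrap(X), tree(m, 5), wrap(nil)), M) = tree(X1, wrap(5)).
Decompose tree/2: branch(wrap(X), tree(m, 5), wrap(nil)) = X1,  M = wrap(5).
Bind X1 := branch(wrap(X), tree(m, 5), wrap(nil)); no other remaining equation mentions X1.
Bind M := wrap(5); substituting into the remaining equation gives: wrap(wrap(tree(wrap(5), tree(nil, wrap(5))))) = wrap(wrap(X)).
Decompose wrap/1: wrap(tree(wrap(5), tree(nil, wrap(5)))) = wrap(X).
Decompose wrap/1: tree(wrap(5), tree(nil, wrap(5))) = X.
Bind X := tree(wrap(5), tree(nil, wrap(5))). Substituting into the earlier bindings gives U := tree(wrap(5), tree(nil, wrap(5))), X1 := branch(wrap(tree(wrap(5), tree(nil, wrap(5)))), tree(m, 5), wrap(nil)).
MGU = { U ↦ tree(wrap(5), tree(nil, wrap(5))), Y1 ↦ 5, X1 ↦ branch(wrap(tree(wrap(5), tree(nil, wrap(5)))), tree(m, 5), wrap(nil)), M ↦ wrap(5), X ↦ tree(wrap(5), tree(nil, wrap(5))) }, so X ↦ tree(wrap(5), tree(nil, wrap(5))).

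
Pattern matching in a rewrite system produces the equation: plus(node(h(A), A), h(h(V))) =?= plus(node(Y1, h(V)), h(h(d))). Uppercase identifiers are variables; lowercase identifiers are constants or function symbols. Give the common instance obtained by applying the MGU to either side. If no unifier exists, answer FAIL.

plus(node(h(h(d)), h(d)), h(h(d)))

Decompose plus/2: node(h(A), A) =?= node(Y1, h(V)),  h(h(V)) =?= h(h(d)).
Decompose node/2: h(A) =?= Y1,  A =?= h(V).
Bind Y1 := h(A); no other remaining equation mentions Y1.
Bind A := h(V); no other remaining equation mentions A. Substituting into the earlier binding gives Y1 := h(h(V)).
Decompose h/1: h(V) =?= h(d).
Decompose h/1: V =?= d.
Bind V := d. Substituting into the earlier bindings gives Y1 := h(h(d)), A := h(d).
Applying the MGU to either side gives plus(node(h(h(d)), h(d)), h(h(d))).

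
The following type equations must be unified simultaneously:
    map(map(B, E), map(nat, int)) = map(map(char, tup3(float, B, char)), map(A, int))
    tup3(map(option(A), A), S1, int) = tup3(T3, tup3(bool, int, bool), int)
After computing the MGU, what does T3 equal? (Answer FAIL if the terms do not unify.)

Decompose map/2: map(B, E) = map(char, tup3(float, B, char)),  map(nat, int) = map(A, int).
Decompose map/2: B = char,  E = tup3(float, B, char).
Bind B := char; substituting into the one remaining equation that mentions B gives: E = tup3(float, char, char).
Bind E := tup3(float, char, char); no other remaining equation mentions E.
Decompose map/2: nat = A,  int = int.
Bind A := nat; substituting into the one remaining equation that mentions A gives: tup3(map(option(nat), nat), S1, int) = tup3(T3, tup3(bool, int, bool), int).
Delete trivial equation int = int.
Decompose tup3/3: map(option(nat), nat) = T3,  S1 = tup3(bool, int, bool),  int = int.
Bind T3 := map(option(nat), nat); no other remaining equation mentions T3.
Bind S1 := tup3(bool, int, bool); no other remaining equation mentions S1.
Delete trivial equation int = int.
MGU = { B := char, E := tup3(float, char, char), A := nat, T3 := map(option(nat), nat), S1 := tup3(bool, int, bool) }, so T3 := map(option(nat), nat).

map(option(nat), nat)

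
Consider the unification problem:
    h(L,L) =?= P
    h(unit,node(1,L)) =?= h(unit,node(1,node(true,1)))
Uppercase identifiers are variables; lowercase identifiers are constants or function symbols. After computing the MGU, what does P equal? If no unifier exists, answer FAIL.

h(node(true,1),node(true,1))

Bind P := h(L,L); no other remaining equation mentions P.
Decompose h/2: unit =?= unit,  node(1,L) =?= node(1,node(true,1)).
Delete trivial equation unit =?= unit.
Decompose node/2: 1 =?= 1,  L =?= node(true,1).
Delete trivial equation 1 =?= 1.
Bind L := node(true,1). Substituting into the earlier binding gives P := h(node(true,1),node(true,1)).
MGU = { P ↦ h(node(true,1),node(true,1)), L ↦ node(true,1) }, so P ↦ h(node(true,1),node(true,1)).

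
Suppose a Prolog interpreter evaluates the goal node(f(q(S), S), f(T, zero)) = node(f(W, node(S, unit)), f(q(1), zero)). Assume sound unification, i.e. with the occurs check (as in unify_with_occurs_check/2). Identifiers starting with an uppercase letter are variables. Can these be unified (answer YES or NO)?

NO

Decompose node/2: f(q(S), S) = f(W, node(S, unit)),  f(T, zero) = f(q(1), zero).
Decompose f/2: q(S) = W,  S = node(S, unit).
Bind W := q(S); no other remaining equation mentions W.
Occurs check fails: S occurs in node(S, unit); the equation S = node(S, unit) has no finite solution.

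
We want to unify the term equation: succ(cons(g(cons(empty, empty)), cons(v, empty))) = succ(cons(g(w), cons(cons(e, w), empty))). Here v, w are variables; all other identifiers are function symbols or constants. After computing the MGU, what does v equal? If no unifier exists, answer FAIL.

cons(e, cons(empty, empty))

Decompose succ/1: cons(g(cons(empty, empty)), cons(v, empty)) = cons(g(w), cons(cons(e, w), empty)).
Decompose cons/2: g(cons(empty, empty)) = g(w),  cons(v, empty) = cons(cons(e, w), empty).
Decompose g/1: cons(empty, empty) = w.
Bind w := cons(empty, empty); substituting into the remaining equation gives: cons(v, empty) = cons(cons(e, cons(empty, empty)), empty).
Decompose cons/2: v = cons(e, cons(empty, empty)),  empty = empty.
Bind v := cons(e, cons(empty, empty)); no other remaining equation mentions v.
Delete trivial equation empty = empty.
MGU = { w := cons(empty, empty), v := cons(e, cons(empty, empty)) }, so v := cons(e, cons(empty, empty)).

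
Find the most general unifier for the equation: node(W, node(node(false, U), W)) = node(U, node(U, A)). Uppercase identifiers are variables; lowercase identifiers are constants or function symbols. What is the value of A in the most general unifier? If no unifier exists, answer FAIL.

FAIL

Decompose node/2: W = U,  node(node(false, U), W) = node(U, A).
Bind W := U; substituting into the remaining equation gives: node(node(false, U), U) = node(U, A).
Decompose node/2: node(false, U) = U,  U = A.
Occurs check fails: U occurs in node(false, U); the equation U = node(false, U) has no finite solution.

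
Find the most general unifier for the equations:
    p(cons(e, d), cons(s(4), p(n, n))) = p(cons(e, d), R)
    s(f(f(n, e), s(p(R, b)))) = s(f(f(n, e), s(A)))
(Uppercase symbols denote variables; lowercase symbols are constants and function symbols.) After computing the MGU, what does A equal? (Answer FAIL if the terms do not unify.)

Decompose p/2: cons(e, d) = cons(e, d),  cons(s(4), p(n, n)) = R.
Delete trivial equation cons(e, d) = cons(e, d).
Bind R := cons(s(4), p(n, n)); substituting into the remaining equation gives: s(f(f(n, e), s(p(cons(s(4), p(n, n)), b)))) = s(f(f(n, e), s(A))).
Decompose s/1: f(f(n, e), s(p(cons(s(4), p(n, n)), b))) = f(f(n, e), s(A)).
Decompose f/2: f(n, e) = f(n, e),  s(p(cons(s(4), p(n, n)), b)) = s(A).
Delete trivial equation f(n, e) = f(n, e).
Decompose s/1: p(cons(s(4), p(n, n)), b) = A.
Bind A := p(cons(s(4), p(n, n)), b).
MGU = { R -> cons(s(4), p(n, n)), A -> p(cons(s(4), p(n, n)), b) }, so A -> p(cons(s(4), p(n, n)), b).

p(cons(s(4), p(n, n)), b)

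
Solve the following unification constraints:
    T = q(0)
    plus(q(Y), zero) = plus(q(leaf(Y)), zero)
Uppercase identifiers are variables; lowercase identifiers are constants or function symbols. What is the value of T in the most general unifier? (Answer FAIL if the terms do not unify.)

FAIL

Bind T := q(0); no other remaining equation mentions T.
Decompose plus/2: q(Y) = q(leaf(Y)),  zero = zero.
Decompose q/1: Y = leaf(Y).
Occurs check fails: Y occurs in leaf(Y); the equation Y = leaf(Y) has no finite solution.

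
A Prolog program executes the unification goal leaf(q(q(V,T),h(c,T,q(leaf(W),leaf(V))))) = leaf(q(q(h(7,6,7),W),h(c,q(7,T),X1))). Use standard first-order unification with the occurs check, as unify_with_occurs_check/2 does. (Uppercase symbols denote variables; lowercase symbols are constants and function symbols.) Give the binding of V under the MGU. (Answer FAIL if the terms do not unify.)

Decompose leaf/1: q(q(V,T),h(c,T,q(leaf(W),leaf(V)))) = q(q(h(7,6,7),W),h(c,q(7,T),X1)).
Decompose q/2: q(V,T) = q(h(7,6,7),W),  h(c,T,q(leaf(W),leaf(V))) = h(c,q(7,T),X1).
Decompose q/2: V = h(7,6,7),  T = W.
Bind V := h(7,6,7); substituting into the one remaining equation that mentions V gives: h(c,T,q(leaf(W),leaf(h(7,6,7)))) = h(c,q(7,T),X1).
Bind T := W; substituting into the remaining equation gives: h(c,W,q(leaf(W),leaf(h(7,6,7)))) = h(c,q(7,W),X1).
Decompose h/3: c = c,  W = q(7,W),  q(leaf(W),leaf(h(7,6,7))) = X1.
Delete trivial equation c = c.
Occurs check fails: W occurs in q(7,W); the equation W = q(7,W) has no finite solution.

FAIL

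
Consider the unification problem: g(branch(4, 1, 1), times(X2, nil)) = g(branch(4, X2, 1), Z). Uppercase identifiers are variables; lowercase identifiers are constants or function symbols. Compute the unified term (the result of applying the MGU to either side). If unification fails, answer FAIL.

g(branch(4, 1, 1), times(1, nil))

Decompose g/2: branch(4, 1, 1) = branch(4, X2, 1),  times(X2, nil) = Z.
Decompose branch/3: 4 = 4,  1 = X2,  1 = 1.
Delete trivial equation 4 = 4.
Bind X2 := 1; substituting into the one remaining equation that mentions X2 gives: times(1, nil) = Z.
Delete trivial equation 1 = 1.
Bind Z := times(1, nil).
Applying the MGU to either side gives g(branch(4, 1, 1), times(1, nil)).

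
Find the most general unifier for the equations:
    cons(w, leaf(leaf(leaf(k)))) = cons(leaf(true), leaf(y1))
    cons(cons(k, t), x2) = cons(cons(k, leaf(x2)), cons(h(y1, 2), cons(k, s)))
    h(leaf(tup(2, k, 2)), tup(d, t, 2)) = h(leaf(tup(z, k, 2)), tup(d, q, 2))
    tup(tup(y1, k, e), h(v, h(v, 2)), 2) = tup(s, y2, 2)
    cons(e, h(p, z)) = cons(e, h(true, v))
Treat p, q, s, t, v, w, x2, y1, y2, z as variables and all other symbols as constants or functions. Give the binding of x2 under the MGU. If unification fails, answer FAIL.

Decompose cons/2: w = leaf(true),  leaf(leaf(leaf(k))) = leaf(y1).
Bind w := leaf(true); no other remaining equation mentions w.
Decompose leaf/1: leaf(leaf(k)) = y1.
Bind y1 := leaf(leaf(k)); substituting into the 2 remaining equations that mention y1 gives: cons(cons(k, t), x2) = cons(cons(k, leaf(x2)), cons(h(leaf(leaf(k)), 2), cons(k, s))),  tup(tup(leaf(leaf(k)), k, e), h(v, h(v, 2)), 2) = tup(s, y2, 2).
Decompose cons/2: cons(k, t) = cons(k, leaf(x2)),  x2 = cons(h(leaf(leaf(k)), 2), cons(k, s)).
Decompose cons/2: k = k,  t = leaf(x2).
Delete trivial equation k = k.
Bind t := leaf(x2); substituting into the one remaining equation that mentions t gives: h(leaf(tup(2, k, 2)), tup(d, leaf(x2), 2)) = h(leaf(tup(z, k, 2)), tup(d, q, 2)).
Bind x2 := cons(h(leaf(leaf(k)), 2), cons(k, s)); substituting into the one remaining equation that mentions x2 gives: h(leaf(tup(2, k, 2)), tup(d, leaf(cons(h(leaf(leaf(k)), 2), cons(k, s))), 2)) = h(leaf(tup(z, k, 2)), tup(d, q, 2)). Substituting into the earlier binding gives t := leaf(cons(h(leaf(leaf(k)), 2), cons(k, s))).
Decompose h/2: leaf(tup(2, k, 2)) = leaf(tup(z, k, 2)),  tup(d, leaf(cons(h(leaf(leaf(k)), 2), cons(k, s))), 2) = tup(d, q, 2).
Decompose leaf/1: tup(2, k, 2) = tup(z, k, 2).
Decompose tup/3: 2 = z,  k = k,  2 = 2.
Bind z := 2; substituting into the one remaining equation that mentions z gives: cons(e, h(p, 2)) = cons(e, h(true, v)).
Delete trivial equation k = k.
Delete trivial equation 2 = 2.
Decompose tup/3: d = d,  leaf(cons(h(leaf(leaf(k)), 2), cons(k, s))) = q,  2 = 2.
Delete trivial equation d = d.
Bind q := leaf(cons(h(leaf(leaf(k)), 2), cons(k, s))); no other remaining equation mentions q.
Delete trivial equation 2 = 2.
Decompose tup/3: tup(leaf(leaf(k)), k, e) = s,  h(v, h(v, 2)) = y2,  2 = 2.
Bind s := tup(leaf(leaf(k)), k, e); no other remaining equation mentions s. Substituting into the earlier bindings gives t := leaf(cons(h(leaf(leaf(k)), 2), cons(k, tup(leaf(leaf(k)), k, e)))), x2 := cons(h(leaf(leaf(k)), 2), cons(k, tup(leaf(leaf(k)), k, e))), q := leaf(cons(h(leaf(leaf(k)), 2), cons(k, tup(leaf(leaf(k)), k, e)))).
Bind y2 := h(v, h(v, 2)); no other remaining equation mentions y2.
Delete trivial equation 2 = 2.
Decompose cons/2: e = e,  h(p, 2) = h(true, v).
Delete trivial equation e = e.
Decompose h/2: p = true,  2 = v.
Bind p := true; no other remaining equation mentions p.
Bind v := 2. Substituting into the earlier binding gives y2 := h(2, h(2, 2)).
MGU = { w ↦ leaf(true), y1 ↦ leaf(leaf(k)), t ↦ leaf(cons(h(leaf(leaf(k)), 2), cons(k, tup(leaf(leaf(k)), k, e)))), x2 ↦ cons(h(leaf(leaf(k)), 2), cons(k, tup(leaf(leaf(k)), k, e))), z ↦ 2, q ↦ leaf(cons(h(leaf(leaf(k)), 2), cons(k, tup(leaf(leaf(k)), k, e)))), s ↦ tup(leaf(leaf(k)), k, e), y2 ↦ h(2, h(2, 2)), p ↦ true, v ↦ 2 }, so x2 ↦ cons(h(leaf(leaf(k)), 2), cons(k, tup(leaf(leaf(k)), k, e))).

cons(h(leaf(leaf(k)), 2), cons(k, tup(leaf(leaf(k)), k, e)))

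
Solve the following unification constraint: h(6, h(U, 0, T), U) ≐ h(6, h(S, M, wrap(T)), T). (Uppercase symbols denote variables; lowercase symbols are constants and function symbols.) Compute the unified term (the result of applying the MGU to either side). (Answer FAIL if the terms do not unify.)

FAIL

Decompose h/3: 6 ≐ 6,  h(U, 0, T) ≐ h(S, M, wrap(T)),  U ≐ T.
Delete trivial equation 6 ≐ 6.
Decompose h/3: U ≐ S,  0 ≐ M,  T ≐ wrap(T).
Bind U := S; substituting into the one remaining equation that mentions U gives: S ≐ T.
Bind M := 0; no other remaining equation mentions M.
Occurs check fails: T occurs in wrap(T); the equation T ≐ wrap(T) has no finite solution.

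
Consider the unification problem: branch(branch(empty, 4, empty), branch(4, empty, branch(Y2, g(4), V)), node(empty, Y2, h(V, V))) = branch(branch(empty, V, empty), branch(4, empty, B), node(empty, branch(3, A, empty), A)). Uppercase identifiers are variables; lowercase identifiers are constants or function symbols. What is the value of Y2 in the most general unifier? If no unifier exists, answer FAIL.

branch(3, h(4, 4), empty)

Decompose branch/3: branch(empty, 4, empty) = branch(empty, V, empty),  branch(4, empty, branch(Y2, g(4), V)) = branch(4, empty, B),  node(empty, Y2, h(V, V)) = node(empty, branch(3, A, empty), A).
Decompose branch/3: empty = empty,  4 = V,  empty = empty.
Delete trivial equation empty = empty.
Bind V := 4; substituting into the 2 remaining equations that mention V gives: branch(4, empty, branch(Y2, g(4), 4)) = branch(4, empty, B),  node(empty, Y2, h(4, 4)) = node(empty, branch(3, A, empty), A).
Delete trivial equation empty = empty.
Decompose branch/3: 4 = 4,  empty = empty,  branch(Y2, g(4), 4) = B.
Delete trivial equation 4 = 4.
Delete trivial equation empty = empty.
Bind B := branch(Y2, g(4), 4); no other remaining equation mentions B.
Decompose node/3: empty = empty,  Y2 = branch(3, A, empty),  h(4, 4) = A.
Delete trivial equation empty = empty.
Bind Y2 := branch(3, A, empty); no other remaining equation mentions Y2. Substituting into the earlier binding gives B := branch(branch(3, A, empty), g(4), 4).
Bind A := h(4, 4). Substituting into the earlier bindings gives B := branch(branch(3, h(4, 4), empty), g(4), 4), Y2 := branch(3, h(4, 4), empty).
MGU = { V := 4, B := branch(branch(3, h(4, 4), empty), g(4), 4), Y2 := branch(3, h(4, 4), empty), A := h(4, 4) }, so Y2 := branch(3, h(4, 4), empty).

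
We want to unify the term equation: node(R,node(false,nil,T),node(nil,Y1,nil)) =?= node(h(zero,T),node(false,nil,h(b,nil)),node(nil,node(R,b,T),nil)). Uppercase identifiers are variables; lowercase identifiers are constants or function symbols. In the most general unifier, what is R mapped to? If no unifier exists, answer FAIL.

h(zero,h(b,nil))

Decompose node/3: R =?= h(zero,T),  node(false,nil,T) =?= node(false,nil,h(b,nil)),  node(nil,Y1,nil) =?= node(nil,node(R,b,T),nil).
Bind R := h(zero,T); substituting into the one remaining equation that mentions R gives: node(nil,Y1,nil) =?= node(nil,node(h(zero,T),b,T),nil).
Decompose node/3: false =?= false,  nil =?= nil,  T =?= h(b,nil).
Delete trivial equation false =?= false.
Delete trivial equation nil =?= nil.
Bind T := h(b,nil); substituting into the remaining equation gives: node(nil,Y1,nil) =?= node(nil,node(h(zero,h(b,nil)),b,h(b,nil)),nil). Substituting into the earlier binding gives R := h(zero,h(b,nil)).
Decompose node/3: nil =?= nil,  Y1 =?= node(h(zero,h(b,nil)),b,h(b,nil)),  nil =?= nil.
Delete trivial equation nil =?= nil.
Bind Y1 := node(h(zero,h(b,nil)),b,h(b,nil)); no other remaining equation mentions Y1.
Delete trivial equation nil =?= nil.
MGU = { R := h(zero,h(b,nil)), T := h(b,nil), Y1 := node(h(zero,h(b,nil)),b,h(b,nil)) }, so R := h(zero,h(b,nil)).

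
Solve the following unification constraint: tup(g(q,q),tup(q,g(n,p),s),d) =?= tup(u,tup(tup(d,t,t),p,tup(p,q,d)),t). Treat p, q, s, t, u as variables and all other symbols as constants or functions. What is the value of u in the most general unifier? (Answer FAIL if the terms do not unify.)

Decompose tup/3: g(q,q) =?= u,  tup(q,g(n,p),s) =?= tup(tup(d,t,t),p,tup(p,q,d)),  d =?= t.
Bind u := g(q,q); no other remaining equation mentions u.
Decompose tup/3: q =?= tup(d,t,t),  g(n,p) =?= p,  s =?= tup(p,q,d).
Bind q := tup(d,t,t); substituting into the one remaining equation that mentions q gives: s =?= tup(p,tup(d,t,t),d). Substituting into the earlier binding gives u := g(tup(d,t,t),tup(d,t,t)).
Occurs check fails: p occurs in g(n,p); the equation p =?= g(n,p) has no finite solution.

FAIL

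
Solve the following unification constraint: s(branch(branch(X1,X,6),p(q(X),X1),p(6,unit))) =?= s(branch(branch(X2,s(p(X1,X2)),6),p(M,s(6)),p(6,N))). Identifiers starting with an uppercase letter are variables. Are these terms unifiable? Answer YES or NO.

YES

Decompose s/1: branch(branch(X1,X,6),p(q(X),X1),p(6,unit)) =?= branch(branch(X2,s(p(X1,X2)),6),p(M,s(6)),p(6,N)).
Decompose branch/3: branch(X1,X,6) =?= branch(X2,s(p(X1,X2)),6),  p(q(X),X1) =?= p(M,s(6)),  p(6,unit) =?= p(6,N).
Decompose branch/3: X1 =?= X2,  X =?= s(p(X1,X2)),  6 =?= 6.
Bind X1 := X2; substituting into the 2 remaining equations that mention X1 gives: X =?= s(p(X2,X2)),  p(q(X),X2) =?= p(M,s(6)).
Bind X := s(p(X2,X2)); substituting into the one remaining equation that mentions X gives: p(q(s(p(X2,X2))),X2) =?= p(M,s(6)).
Delete trivial equation 6 =?= 6.
Decompose p/2: q(s(p(X2,X2))) =?= M,  X2 =?= s(6).
Bind M := q(s(p(X2,X2))); no other remaining equation mentions M.
Bind X2 := s(6); no other remaining equation mentions X2. Substituting into the earlier bindings gives X1 := s(6), X := s(p(s(6),s(6))), M := q(s(p(s(6),s(6)))).
Decompose p/2: 6 =?= 6,  unit =?= N.
Delete trivial equation 6 =?= 6.
Bind N := unit.
No equations remain and no clash or occurs-check failure arose, so a unifier exists.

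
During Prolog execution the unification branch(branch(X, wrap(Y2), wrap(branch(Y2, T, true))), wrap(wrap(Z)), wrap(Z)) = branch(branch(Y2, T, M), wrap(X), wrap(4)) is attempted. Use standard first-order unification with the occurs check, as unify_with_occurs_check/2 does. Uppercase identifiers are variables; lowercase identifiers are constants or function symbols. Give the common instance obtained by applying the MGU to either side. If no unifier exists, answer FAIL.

branch(branch(wrap(4), wrap(wrap(4)), wrap(branch(wrap(4), wrap(wrap(4)), true))), wrap(wrap(4)), wrap(4))

Decompose branch/3: branch(X, wrap(Y2), wrap(branch(Y2, T, true))) = branch(Y2, T, M),  wrap(wrap(Z)) = wrap(X),  wrap(Z) = wrap(4).
Decompose branch/3: X = Y2,  wrap(Y2) = T,  wrap(branch(Y2, T, true)) = M.
Bind X := Y2; substituting into the one remaining equation that mentions X gives: wrap(wrap(Z)) = wrap(Y2).
Bind T := wrap(Y2); substituting into the one remaining equation that mentions T gives: wrap(branch(Y2, wrap(Y2), true)) = M.
Bind M := wrap(branch(Y2, wrap(Y2), true)); no other remaining equation mentions M.
Decompose wrap/1: wrap(Z) = Y2.
Bind Y2 := wrap(Z); no other remaining equation mentions Y2. Substituting into the earlier bindings gives X := wrap(Z), T := wrap(wrap(Z)), M := wrap(branch(wrap(Z), wrap(wrap(Z)), true)).
Decompose wrap/1: Z = 4.
Bind Z := 4. Substituting into the earlier bindings gives X := wrap(4), T := wrap(wrap(4)), M := wrap(branch(wrap(4), wrap(wrap(4)), true)), Y2 := wrap(4).
Applying the MGU to either side gives branch(branch(wrap(4), wrap(wrap(4)), wrap(branch(wrap(4), wrap(wrap(4)), true))), wrap(wrap(4)), wrap(4)).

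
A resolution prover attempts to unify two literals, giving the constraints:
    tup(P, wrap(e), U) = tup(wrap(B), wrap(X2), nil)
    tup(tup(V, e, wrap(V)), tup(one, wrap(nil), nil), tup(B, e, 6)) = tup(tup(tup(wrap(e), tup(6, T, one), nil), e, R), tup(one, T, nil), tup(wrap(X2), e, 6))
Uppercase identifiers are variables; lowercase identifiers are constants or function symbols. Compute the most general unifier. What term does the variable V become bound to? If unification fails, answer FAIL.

Decompose tup/3: P = wrap(B),  wrap(e) = wrap(X2),  U = nil.
Bind P := wrap(B); no other remaining equation mentions P.
Decompose wrap/1: e = X2.
Bind X2 := e; substituting into the one remaining equation that mentions X2 gives: tup(tup(V, e, wrap(V)), tup(one, wrap(nil), nil), tup(B, e, 6)) = tup(tup(tup(wrap(e), tup(6, T, one), nil), e, R), tup(one, T, nil), tup(wrap(e), e, 6)).
Bind U := nil; no other remaining equation mentions U.
Decompose tup/3: tup(V, e, wrap(V)) = tup(tup(wrap(e), tup(6, T, one), nil), e, R),  tup(one, wrap(nil), nil) = tup(one, T, nil),  tup(B, e, 6) = tup(wrap(e), e, 6).
Decompose tup/3: V = tup(wrap(e), tup(6, T, one), nil),  e = e,  wrap(V) = R.
Bind V := tup(wrap(e), tup(6, T, one), nil); substituting into the one remaining equation that mentions V gives: wrap(tup(wrap(e), tup(6, T, one), nil)) = R.
Delete trivial equation e = e.
Bind R := wrap(tup(wrap(e), tup(6, T, one), nil)); no other remaining equation mentions R.
Decompose tup/3: one = one,  wrap(nil) = T,  nil = nil.
Delete trivial equation one = one.
Bind T := wrap(nil); no other remaining equation mentions T. Substituting into the earlier bindings gives V := tup(wrap(e), tup(6, wrap(nil), one), nil), R := wrap(tup(wrap(e), tup(6, wrap(nil), one), nil)).
Delete trivial equation nil = nil.
Decompose tup/3: B = wrap(e),  e = e,  6 = 6.
Bind B := wrap(e); no other remaining equation mentions B. Substituting into the earlier binding gives P := wrap(wrap(e)).
Delete trivial equation e = e.
Delete trivial equation 6 = 6.
MGU = { P ↦ wrap(wrap(e)), X2 ↦ e, U ↦ nil, V ↦ tup(wrap(e), tup(6, wrap(nil), one), nil), R ↦ wrap(tup(wrap(e), tup(6, wrap(nil), one), nil)), T ↦ wrap(nil), B ↦ wrap(e) }, so V ↦ tup(wrap(e), tup(6, wrap(nil), one), nil).

tup(wrap(e), tup(6, wrap(nil), one), nil)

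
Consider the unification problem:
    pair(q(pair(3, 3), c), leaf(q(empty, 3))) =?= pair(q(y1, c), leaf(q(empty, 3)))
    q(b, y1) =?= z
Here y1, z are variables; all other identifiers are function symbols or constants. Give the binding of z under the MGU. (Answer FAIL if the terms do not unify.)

q(b, pair(3, 3))

Decompose pair/2: q(pair(3, 3), c) =?= q(y1, c),  leaf(q(empty, 3)) =?= leaf(q(empty, 3)).
Decompose q/2: pair(3, 3) =?= y1,  c =?= c.
Bind y1 := pair(3, 3); substituting into the one remaining equation that mentions y1 gives: q(b, pair(3, 3)) =?= z.
Delete trivial equation c =?= c.
Delete trivial equation leaf(q(empty, 3)) =?= leaf(q(empty, 3)).
Bind z := q(b, pair(3, 3)).
MGU = { y1 ↦ pair(3, 3), z ↦ q(b, pair(3, 3)) }, so z ↦ q(b, pair(3, 3)).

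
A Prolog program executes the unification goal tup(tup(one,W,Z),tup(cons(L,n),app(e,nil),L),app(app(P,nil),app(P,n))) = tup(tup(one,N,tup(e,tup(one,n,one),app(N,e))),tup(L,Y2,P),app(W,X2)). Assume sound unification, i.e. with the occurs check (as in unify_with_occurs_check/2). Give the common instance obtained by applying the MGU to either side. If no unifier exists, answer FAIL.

FAIL

Decompose tup/3: tup(one,W,Z) = tup(one,N,tup(e,tup(one,n,one),app(N,e))),  tup(cons(L,n),app(e,nil),L) = tup(L,Y2,P),  app(app(P,nil),app(P,n)) = app(W,X2).
Decompose tup/3: one = one,  W = N,  Z = tup(e,tup(one,n,one),app(N,e)).
Delete trivial equation one = one.
Bind W := N; substituting into the one remaining equation that mentions W gives: app(app(P,nil),app(P,n)) = app(N,X2).
Bind Z := tup(e,tup(one,n,one),app(N,e)); no other remaining equation mentions Z.
Decompose tup/3: cons(L,n) = L,  app(e,nil) = Y2,  L = P.
Occurs check fails: L occurs in cons(L,n); the equation L = cons(L,n) has no finite solution.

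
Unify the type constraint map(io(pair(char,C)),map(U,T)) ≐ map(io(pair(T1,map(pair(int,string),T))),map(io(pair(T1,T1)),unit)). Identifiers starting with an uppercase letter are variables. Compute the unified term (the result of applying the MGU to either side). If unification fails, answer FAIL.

Decompose map/2: io(pair(char,C)) ≐ io(pair(T1,map(pair(int,string),T))),  map(U,T) ≐ map(io(pair(T1,T1)),unit).
Decompose io/1: pair(char,C) ≐ pair(T1,map(pair(int,string),T)).
Decompose pair/2: char ≐ T1,  C ≐ map(pair(int,string),T).
Bind T1 := char; substituting into the one remaining equation that mentions T1 gives: map(U,T) ≐ map(io(pair(char,char)),unit).
Bind C := map(pair(int,string),T); no other remaining equation mentions C.
Decompose map/2: U ≐ io(pair(char,char)),  T ≐ unit.
Bind U := io(pair(char,char)); no other remaining equation mentions U.
Bind T := unit. Substituting into the earlier binding gives C := map(pair(int,string),unit).
Applying the MGU to either side gives map(io(pair(char,map(pair(int,string),unit))),map(io(pair(char,char)),unit)).

map(io(pair(char,map(pair(int,string),unit))),map(io(pair(char,char)),unit))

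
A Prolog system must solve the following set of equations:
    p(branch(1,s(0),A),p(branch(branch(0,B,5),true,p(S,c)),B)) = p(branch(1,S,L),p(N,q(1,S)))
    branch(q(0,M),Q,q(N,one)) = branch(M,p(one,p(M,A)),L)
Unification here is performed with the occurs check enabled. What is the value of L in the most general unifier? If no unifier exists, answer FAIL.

Decompose p/2: branch(1,s(0),A) = branch(1,S,L),  p(branch(branch(0,B,5),true,p(S,c)),B) = p(N,q(1,S)).
Decompose branch/3: 1 = 1,  s(0) = S,  A = L.
Delete trivial equation 1 = 1.
Bind S := s(0); substituting into the one remaining equation that mentions S gives: p(branch(branch(0,B,5),true,p(s(0),c)),B) = p(N,q(1,s(0))).
Bind A := L; substituting into the one remaining equation that mentions A gives: branch(q(0,M),Q,q(N,one)) = branch(M,p(one,p(M,L)),L).
Decompose p/2: branch(branch(0,B,5),true,p(s(0),c)) = N,  B = q(1,s(0)).
Bind N := branch(branch(0,B,5),true,p(s(0),c)); substituting into the one remaining equation that mentions N gives: branch(q(0,M),Q,q(branch(branch(0,B,5),true,p(s(0),c)),one)) = branch(M,p(one,p(M,L)),L).
Bind B := q(1,s(0)); substituting into the remaining equation gives: branch(q(0,M),Q,q(branch(branch(0,q(1,s(0)),5),true,p(s(0),c)),one)) = branch(M,p(one,p(M,L)),L). Substituting into the earlier binding gives N := branch(branch(0,q(1,s(0)),5),true,p(s(0),c)).
Decompose branch/3: q(0,M) = M,  Q = p(one,p(M,L)),  q(branch(branch(0,q(1,s(0)),5),true,p(s(0),c)),one) = L.
Occurs check fails: M occurs in q(0,M); the equation M = q(0,M) has no finite solution.

FAIL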